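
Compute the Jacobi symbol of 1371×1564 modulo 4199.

0

By multiplicativity, (1371·1564 / 4199) = (1371 / 4199)·(1564 / 4199).
First factor (1371 / 4199):
(1371 / 4199)
  = -(4199 / 1371)    [QR: both ≡ 3 mod 4, sign flips]
  = -(86 / 1371)    [4199 ≡ 86 mod 1371]
  = (43 / 1371)    [1371 ≡ 3 mod 8 ⇒ (2 / 1371) = -1]
  = -(1371 / 43)    [QR: both ≡ 3 mod 4, sign flips]
  = -(38 / 43)    [1371 ≡ 38 mod 43]
  = (19 / 43)    [43 ≡ 3 mod 8 ⇒ (2 / 43) = -1]
  = -(43 / 19)    [QR: both ≡ 3 mod 4, sign flips]
  = -(5 / 19)    [43 ≡ 5 mod 19]
  = -(19 / 5)    [QR: 5 ≡ 1 mod 4, sign kept]
  = -(4 / 5)    [19 ≡ 4 mod 5]
  = -(1 / 5)    [5 ≡ 5 mod 8 ⇒ (2 / 5)^2 = +1]
  = -1    [(1 / 5) = 1]
Second factor (1564 / 4199):
(1564 / 4199)
  = (391 / 4199)    [4199 ≡ 7 mod 8 ⇒ (2 / 4199)^2 = +1]
  = -(4199 / 391)    [QR: both ≡ 3 mod 4, sign flips]
  = -(289 / 391)    [4199 ≡ 289 mod 391]
  = -(391 / 289)    [QR: 289 ≡ 1 mod 4, sign kept]
  = -(102 / 289)    [391 ≡ 102 mod 289]
  = -(51 / 289)    [289 ≡ 1 mod 8 ⇒ (2 / 289) = +1]
  = -(289 / 51)    [QR: 289 ≡ 1 mod 4, sign kept]
  = -(34 / 51)    [289 ≡ 34 mod 51]
  = (17 / 51)    [51 ≡ 3 mod 8 ⇒ (2 / 51) = -1]
  = (51 / 17)    [QR: 17 ≡ 1 mod 4, sign kept]
  = (0 / 17)    [51 ≡ 0 mod 17]
  = 0    [numerator 0, gcd > 1]
Product: (-1)·(0) = 0.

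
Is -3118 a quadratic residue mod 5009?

no

Reduce the numerator: -3118 ≡ 1891 (mod 5009), so (-3118/5009) = (1891/5009).
5009 ≡ 1 (mod 4), so quadratic reciprocity gives (1891/5009) = (5009/1891). Reduce: 5009 ≡ 1227 (mod 1891). Now have (1227/1891).
Both 1227 ≡ 3 and 1891 ≡ 3 (mod 4), so reciprocity gives (1227/1891) = -(1891/1227). Reduce: 1891 ≡ 664 (mod 1227). Now have -(664/1227).
Factor out 2: 664 = 2^3·83. Since 1227 ≡ 3 (mod 8), (2/1227) = -1, and (2/1227)^3 = -1. Now have (83/1227).
Both 83 ≡ 3 and 1227 ≡ 3 (mod 4), so reciprocity gives (83/1227) = -(1227/83). Reduce: 1227 ≡ 65 (mod 83). Now have -(65/83).
65 ≡ 1 (mod 4), so quadratic reciprocity gives (65/83) = (83/65). Reduce: 83 ≡ 18 (mod 65). Now have -(18/65).
Factor out 2: 18 = 2·9. Since 65 ≡ 1 (mod 8), (2/65) = +1. Now have -(9/65).
9 ≡ 1 (mod 4), so quadratic reciprocity gives (9/65) = (65/9). Reduce: 65 ≡ 2 (mod 9). Now have -(2/9).
Factor out 2: 2 = 2. Since 9 ≡ 1 (mod 8), (2/9) = +1. Now have -(1/9).
(1/9) = 1. Collecting the sign factors: -1.
The Legendre symbol is -1, so x^2 ≡ -3118 (mod 5009) has no solution.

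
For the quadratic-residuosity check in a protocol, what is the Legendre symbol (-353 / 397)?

1

Pull out -1: (-353 / 397) = (-1 / 397)·(353 / 397). Since 397 ≡ 1 (mod 4), (-1 / 397) = +1. Now have (353 / 397).
353 ≡ 1 (mod 4), so quadratic reciprocity gives (353 / 397) = (397 / 353). Reduce: 397 ≡ 44 (mod 353). Now have (44 / 353).
Factor out 2: 44 = 2^2·11. Since 353 ≡ 1 (mod 8), (2 / 353) = +1, and (2 / 353)^2 = +1. Now have (11 / 353).
353 ≡ 1 (mod 4), so quadratic reciprocity gives (11 / 353) = (353 / 11). Reduce: 353 ≡ 1 (mod 11). Now have (1 / 11).
(1 / 11) = 1. Collecting the sign factors: 1.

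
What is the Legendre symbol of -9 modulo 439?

(-9|439)
  = -(9|439)    [439 ≡ 3 mod 4 ⇒ (-1|439) = -1]
  = -(439|9)    [QR: 9 ≡ 1 mod 4, sign kept]
  = -(7|9)    [439 ≡ 7 mod 9]
  = -(9|7)    [QR: 9 ≡ 1 mod 4, sign kept]
  = -(2|7)    [9 ≡ 2 mod 7]
  = -(1|7)    [7 ≡ 7 mod 8 ⇒ (2|7) = +1]
  = -1    [(1|7) = 1]

-1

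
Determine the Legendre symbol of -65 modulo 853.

1

Reduce the numerator: -65 ≡ 788 (mod 853), so (-65/853) = (788/853).
Factor out 2: 788 = 2^2·197. Since 853 ≡ 5 (mod 8), (2/853) = -1, and (2/853)^2 = +1. Now have (197/853).
197 ≡ 1 (mod 4), so quadratic reciprocity gives (197/853) = (853/197). Reduce: 853 ≡ 65 (mod 197). Now have (65/197).
65 ≡ 1 (mod 4), so quadratic reciprocity gives (65/197) = (197/65). Reduce: 197 ≡ 2 (mod 65). Now have (2/65).
Factor out 2: 2 = 2. Since 65 ≡ 1 (mod 8), (2/65) = +1. Now have (1/65).
(1/65) = 1. Collecting the sign factors: 1.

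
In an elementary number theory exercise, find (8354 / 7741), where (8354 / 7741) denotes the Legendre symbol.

1

(8354 / 7741)
  = (613 / 7741)    [8354 ≡ 613 mod 7741]
  = (7741 / 613)    [QR: 613 ≡ 1 mod 4, sign kept]
  = (385 / 613)    [7741 ≡ 385 mod 613]
  = (613 / 385)    [QR: 385 ≡ 1 mod 4, sign kept]
  = (228 / 385)    [613 ≡ 228 mod 385]
  = (57 / 385)    [385 ≡ 1 mod 8 ⇒ (2 / 385)^2 = +1]
  = (385 / 57)    [QR: 57 ≡ 1 mod 4, sign kept]
  = (43 / 57)    [385 ≡ 43 mod 57]
  = (57 / 43)    [QR: 57 ≡ 1 mod 4, sign kept]
  = (14 / 43)    [57 ≡ 14 mod 43]
  = -(7 / 43)    [43 ≡ 3 mod 8 ⇒ (2 / 43) = -1]
  = (43 / 7)    [QR: both ≡ 3 mod 4, sign flips]
  = (1 / 7)    [43 ≡ 1 mod 7]
  = 1    [(1 / 7) = 1]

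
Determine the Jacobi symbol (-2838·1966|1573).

By multiplicativity, (-2838·1966|1573) = (-2838|1573)·(1966|1573).
First factor (-2838|1573):
(-2838|1573)
  = (2838|1573)    [1573 ≡ 1 mod 4 ⇒ (-1|1573) = +1]
  = (1265|1573)    [2838 ≡ 1265 mod 1573]
  = (1573|1265)    [QR: 1265 ≡ 1 mod 4, sign kept]
  = (308|1265)    [1573 ≡ 308 mod 1265]
  = (77|1265)    [1265 ≡ 1 mod 8 ⇒ (2|1265)^2 = +1]
  = (1265|77)    [QR: 77 ≡ 1 mod 4, sign kept]
  = (33|77)    [1265 ≡ 33 mod 77]
  = (77|33)    [QR: 33 ≡ 1 mod 4, sign kept]
  = (11|33)    [77 ≡ 11 mod 33]
  = (33|11)    [QR: 33 ≡ 1 mod 4, sign kept]
  = (0|11)    [33 ≡ 0 mod 11]
  = 0    [numerator 0, gcd > 1]
Second factor (1966|1573):
(1966|1573)
  = (393|1573)    [1966 ≡ 393 mod 1573]
  = (1573|393)    [QR: 393 ≡ 1 mod 4, sign kept]
  = (1|393)    [1573 ≡ 1 mod 393]
  = 1    [(1|393) = 1]
Product: (0)·(1) = 0.

0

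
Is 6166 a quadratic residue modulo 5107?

(6166/5107)
  = (1059/5107)    [6166 ≡ 1059 mod 5107]
  = -(5107/1059)    [QR: both ≡ 3 mod 4, sign flips]
  = -(871/1059)    [5107 ≡ 871 mod 1059]
  = (1059/871)    [QR: both ≡ 3 mod 4, sign flips]
  = (188/871)    [1059 ≡ 188 mod 871]
  = (47/871)    [871 ≡ 7 mod 8 ⇒ (2/871)^2 = +1]
  = -(871/47)    [QR: both ≡ 3 mod 4, sign flips]
  = -(25/47)    [871 ≡ 25 mod 47]
  = -(47/25)    [QR: 25 ≡ 1 mod 4, sign kept]
  = -(22/25)    [47 ≡ 22 mod 25]
  = -(11/25)    [25 ≡ 1 mod 8 ⇒ (2/25) = +1]
  = -(25/11)    [QR: 25 ≡ 1 mod 4, sign kept]
  = -(3/11)    [25 ≡ 3 mod 11]
  = (11/3)    [QR: both ≡ 3 mod 4, sign flips]
  = (2/3)    [11 ≡ 2 mod 3]
  = -(1/3)    [3 ≡ 3 mod 8 ⇒ (2/3) = -1]
  = -1    [(1/3) = 1]
(6166/5107) = -1, and 5107 is prime, so 6166 is not a quadratic residue mod 5107.

no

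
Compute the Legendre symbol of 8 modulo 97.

1

Factor out 2: 8 = 2^3. Since 97 ≡ 1 (mod 8), (2 / 97) = +1, and (2 / 97)^3 = +1. Now have (1 / 97).
(1 / 97) = 1. Collecting the sign factors: 1.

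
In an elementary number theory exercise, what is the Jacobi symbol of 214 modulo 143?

(214 / 143)
  = (71 / 143)    [214 ≡ 71 mod 143]
  = -(143 / 71)    [QR: both ≡ 3 mod 4, sign flips]
  = -(1 / 71)    [143 ≡ 1 mod 71]
  = -1    [(1 / 71) = 1]

-1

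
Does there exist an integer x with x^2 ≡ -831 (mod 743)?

Reduce the numerator: -831 ≡ 655 (mod 743), so (-831|743) = (655|743).
Both 655 ≡ 3 and 743 ≡ 3 (mod 4), so reciprocity gives (655|743) = -(743|655). Reduce: 743 ≡ 88 (mod 655). Now have -(88|655).
Factor out 2: 88 = 2^3·11. Since 655 ≡ 7 (mod 8), (2|655) = +1, and (2|655)^3 = +1. Now have -(11|655).
Both 11 ≡ 3 and 655 ≡ 3 (mod 4), so reciprocity gives (11|655) = -(655|11). Reduce: 655 ≡ 6 (mod 11). Now have (6|11).
Factor out 2: 6 = 2·3. Since 11 ≡ 3 (mod 8), (2|11) = -1. Now have -(3|11).
Both 3 ≡ 3 and 11 ≡ 3 (mod 4), so reciprocity gives (3|11) = -(11|3). Reduce: 11 ≡ 2 (mod 3). Now have (2|3).
Factor out 2: 2 = 2. Since 3 ≡ 3 (mod 8), (2|3) = -1. Now have -(1|3).
(1|3) = 1. Collecting the sign factors: -1.
(-831|743) = -1, and 743 is prime, so -831 is not a quadratic residue mod 743.

no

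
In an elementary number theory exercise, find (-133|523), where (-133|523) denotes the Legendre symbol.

(-133|523)
  = (390|523)    [-133 ≡ 390 mod 523]
  = -(195|523)    [523 ≡ 3 mod 8 ⇒ (2|523) = -1]
  = (523|195)    [QR: both ≡ 3 mod 4, sign flips]
  = (133|195)    [523 ≡ 133 mod 195]
  = (195|133)    [QR: 133 ≡ 1 mod 4, sign kept]
  = (62|133)    [195 ≡ 62 mod 133]
  = -(31|133)    [133 ≡ 5 mod 8 ⇒ (2|133) = -1]
  = -(133|31)    [QR: 133 ≡ 1 mod 4, sign kept]
  = -(9|31)    [133 ≡ 9 mod 31]
  = -(31|9)    [QR: 9 ≡ 1 mod 4, sign kept]
  = -(4|9)    [31 ≡ 4 mod 9]
  = -(1|9)    [9 ≡ 1 mod 8 ⇒ (2|9)^2 = +1]
  = -1    [(1|9) = 1]

-1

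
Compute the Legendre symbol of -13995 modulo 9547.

Reduce the numerator: -13995 ≡ 5099 (mod 9547), so (-13995 / 9547) = (5099 / 9547).
Both 5099 ≡ 3 and 9547 ≡ 3 (mod 4), so reciprocity gives (5099 / 9547) = -(9547 / 5099). Reduce: 9547 ≡ 4448 (mod 5099). Now have -(4448 / 5099).
Factor out 2: 4448 = 2^5·139. Since 5099 ≡ 3 (mod 8), (2 / 5099) = -1, and (2 / 5099)^5 = -1. Now have (139 / 5099).
Both 139 ≡ 3 and 5099 ≡ 3 (mod 4), so reciprocity gives (139 / 5099) = -(5099 / 139). Reduce: 5099 ≡ 95 (mod 139). Now have -(95 / 139).
Both 95 ≡ 3 and 139 ≡ 3 (mod 4), so reciprocity gives (95 / 139) = -(139 / 95). Reduce: 139 ≡ 44 (mod 95). Now have (44 / 95).
Factor out 2: 44 = 2^2·11. Since 95 ≡ 7 (mod 8), (2 / 95) = +1, and (2 / 95)^2 = +1. Now have (11 / 95).
Both 11 ≡ 3 and 95 ≡ 3 (mod 4), so reciprocity gives (11 / 95) = -(95 / 11). Reduce: 95 ≡ 7 (mod 11). Now have -(7 / 11).
Both 7 ≡ 3 and 11 ≡ 3 (mod 4), so reciprocity gives (7 / 11) = -(11 / 7). Reduce: 11 ≡ 4 (mod 7). Now have (4 / 7).
Factor out 2: 4 = 2^2. Since 7 ≡ 7 (mod 8), (2 / 7) = +1, and (2 / 7)^2 = +1. Now have (1 / 7).
(1 / 7) = 1. Collecting the sign factors: 1.

1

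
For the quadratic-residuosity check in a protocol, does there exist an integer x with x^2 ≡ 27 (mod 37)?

(27/37)
  = (37/27)    [QR: 37 ≡ 1 mod 4, sign kept]
  = (10/27)    [37 ≡ 10 mod 27]
  = -(5/27)    [27 ≡ 3 mod 8 ⇒ (2/27) = -1]
  = -(27/5)    [QR: 5 ≡ 1 mod 4, sign kept]
  = -(2/5)    [27 ≡ 2 mod 5]
  = (1/5)    [5 ≡ 5 mod 8 ⇒ (2/5) = -1]
  = 1    [(1/5) = 1]
The Legendre symbol is 1, so x^2 ≡ 27 (mod 37) has solution.

yes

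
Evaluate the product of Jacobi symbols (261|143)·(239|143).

By multiplicativity, (261·239|143) = (261|143)·(239|143).
First factor (261|143):
Reduce the numerator: 261 ≡ 118 (mod 143), so (261|143) = (118|143).
Factor out 2: 118 = 2·59. Since 143 ≡ 7 (mod 8), (2|143) = +1. Now have (59|143).
Both 59 ≡ 3 and 143 ≡ 3 (mod 4), so reciprocity gives (59|143) = -(143|59). Reduce: 143 ≡ 25 (mod 59). Now have -(25|59).
25 ≡ 1 (mod 4), so quadratic reciprocity gives (25|59) = (59|25). Reduce: 59 ≡ 9 (mod 25). Now have -(9|25).
9 ≡ 1 (mod 4), so quadratic reciprocity gives (9|25) = (25|9). Reduce: 25 ≡ 7 (mod 9). Now have -(7|9).
9 ≡ 1 (mod 4), so quadratic reciprocity gives (7|9) = (9|7). Reduce: 9 ≡ 2 (mod 7). Now have -(2|7).
Factor out 2: 2 = 2. Since 7 ≡ 7 (mod 8), (2|7) = +1. Now have -(1|7).
(1|7) = 1. Collecting the sign factors: -1.
Second factor (239|143):
Reduce the numerator: 239 ≡ 96 (mod 143), so (239|143) = (96|143).
Factor out 2: 96 = 2^5·3. Since 143 ≡ 7 (mod 8), (2|143) = +1, and (2|143)^5 = +1. Now have (3|143).
Both 3 ≡ 3 and 143 ≡ 3 (mod 4), so reciprocity gives (3|143) = -(143|3). Reduce: 143 ≡ 2 (mod 3). Now have -(2|3).
Factor out 2: 2 = 2. Since 3 ≡ 3 (mod 8), (2|3) = -1. Now have (1|3).
(1|3) = 1. Collecting the sign factors: 1.
Product: (-1)·(1) = -1.

-1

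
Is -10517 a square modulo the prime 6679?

(-10517/6679)
  = (2841/6679)    [-10517 ≡ 2841 mod 6679]
  = (6679/2841)    [QR: 2841 ≡ 1 mod 4, sign kept]
  = (997/2841)    [6679 ≡ 997 mod 2841]
  = (2841/997)    [QR: 997 ≡ 1 mod 4, sign kept]
  = (847/997)    [2841 ≡ 847 mod 997]
  = (997/847)    [QR: 997 ≡ 1 mod 4, sign kept]
  = (150/847)    [997 ≡ 150 mod 847]
  = (75/847)    [847 ≡ 7 mod 8 ⇒ (2/847) = +1]
  = -(847/75)    [QR: both ≡ 3 mod 4, sign flips]
  = -(22/75)    [847 ≡ 22 mod 75]
  = (11/75)    [75 ≡ 3 mod 8 ⇒ (2/75) = -1]
  = -(75/11)    [QR: both ≡ 3 mod 4, sign flips]
  = -(9/11)    [75 ≡ 9 mod 11]
  = -(11/9)    [QR: 9 ≡ 1 mod 4, sign kept]
  = -(2/9)    [11 ≡ 2 mod 9]
  = -(1/9)    [9 ≡ 1 mod 8 ⇒ (2/9) = +1]
  = -1    [(1/9) = 1]
(-10517/6679) = -1, and 6679 is prime, so -10517 is not a quadratic residue mod 6679.

no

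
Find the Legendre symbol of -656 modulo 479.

Pull out -1: (-656|479) = (-1|479)·(656|479). Since 479 ≡ 3 (mod 4), (-1|479) = -1. Now have -(656|479).
Reduce the numerator: 656 ≡ 177 (mod 479), so (656|479) = (177|479).
177 ≡ 1 (mod 4), so quadratic reciprocity gives (177|479) = (479|177). Reduce: 479 ≡ 125 (mod 177). Now have -(125|177).
125 ≡ 1 (mod 4), so quadratic reciprocity gives (125|177) = (177|125). Reduce: 177 ≡ 52 (mod 125). Now have -(52|125).
Factor out 2: 52 = 2^2·13. Since 125 ≡ 5 (mod 8), (2|125) = -1, and (2|125)^2 = +1. Now have -(13|125).
13 ≡ 1 (mod 4), so quadratic reciprocity gives (13|125) = (125|13). Reduce: 125 ≡ 8 (mod 13). Now have -(8|13).
Factor out 2: 8 = 2^3. Since 13 ≡ 5 (mod 8), (2|13) = -1, and (2|13)^3 = -1. Now have (1|13).
(1|13) = 1. Collecting the sign factors: 1.

1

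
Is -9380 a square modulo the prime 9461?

yes

Reduce the numerator: -9380 ≡ 81 (mod 9461), so (-9380|9461) = (81|9461).
81 ≡ 1 (mod 4), so quadratic reciprocity gives (81|9461) = (9461|81). Reduce: 9461 ≡ 65 (mod 81). Now have (65|81).
65 ≡ 1 (mod 4), so quadratic reciprocity gives (65|81) = (81|65). Reduce: 81 ≡ 16 (mod 65). Now have (16|65).
Factor out 2: 16 = 2^4. Since 65 ≡ 1 (mod 8), (2|65) = +1, and (2|65)^4 = +1. Now have (1|65).
(1|65) = 1. Collecting the sign factors: 1.
The Legendre symbol is 1, so x^2 ≡ -9380 (mod 9461) has solution.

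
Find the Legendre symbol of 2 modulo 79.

Factor out 2: 2 = 2. Since 79 ≡ 7 (mod 8), (2/79) = +1. Now have (1/79).
(1/79) = 1. Collecting the sign factors: 1.

1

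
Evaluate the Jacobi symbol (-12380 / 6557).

(-12380 / 6557)
  = (12380 / 6557)    [6557 ≡ 1 mod 4 ⇒ (-1 / 6557) = +1]
  = (5823 / 6557)    [12380 ≡ 5823 mod 6557]
  = (6557 / 5823)    [QR: 6557 ≡ 1 mod 4, sign kept]
  = (734 / 5823)    [6557 ≡ 734 mod 5823]
  = (367 / 5823)    [5823 ≡ 7 mod 8 ⇒ (2 / 5823) = +1]
  = -(5823 / 367)    [QR: both ≡ 3 mod 4, sign flips]
  = -(318 / 367)    [5823 ≡ 318 mod 367]
  = -(159 / 367)    [367 ≡ 7 mod 8 ⇒ (2 / 367) = +1]
  = (367 / 159)    [QR: both ≡ 3 mod 4, sign flips]
  = (49 / 159)    [367 ≡ 49 mod 159]
  = (159 / 49)    [QR: 49 ≡ 1 mod 4, sign kept]
  = (12 / 49)    [159 ≡ 12 mod 49]
  = (3 / 49)    [49 ≡ 1 mod 8 ⇒ (2 / 49)^2 = +1]
  = (49 / 3)    [QR: 49 ≡ 1 mod 4, sign kept]
  = (1 / 3)    [49 ≡ 1 mod 3]
  = 1    [(1 / 3) = 1]

1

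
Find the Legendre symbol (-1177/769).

1

(-1177/769)
  = (1177/769)    [769 ≡ 1 mod 4 ⇒ (-1/769) = +1]
  = (408/769)    [1177 ≡ 408 mod 769]
  = (51/769)    [769 ≡ 1 mod 8 ⇒ (2/769)^3 = +1]
  = (769/51)    [QR: 769 ≡ 1 mod 4, sign kept]
  = (4/51)    [769 ≡ 4 mod 51]
  = (1/51)    [51 ≡ 3 mod 8 ⇒ (2/51)^2 = +1]
  = 1    [(1/51) = 1]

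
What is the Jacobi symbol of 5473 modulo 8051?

(5473 / 8051)
  = (8051 / 5473)    [QR: 5473 ≡ 1 mod 4, sign kept]
  = (2578 / 5473)    [8051 ≡ 2578 mod 5473]
  = (1289 / 5473)    [5473 ≡ 1 mod 8 ⇒ (2 / 5473) = +1]
  = (5473 / 1289)    [QR: 1289 ≡ 1 mod 4, sign kept]
  = (317 / 1289)    [5473 ≡ 317 mod 1289]
  = (1289 / 317)    [QR: 317 ≡ 1 mod 4, sign kept]
  = (21 / 317)    [1289 ≡ 21 mod 317]
  = (317 / 21)    [QR: 21 ≡ 1 mod 4, sign kept]
  = (2 / 21)    [317 ≡ 2 mod 21]
  = -(1 / 21)    [21 ≡ 5 mod 8 ⇒ (2 / 21) = -1]
  = -1    [(1 / 21) = 1]

-1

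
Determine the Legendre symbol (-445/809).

Pull out -1: (-445/809) = (-1/809)·(445/809). Since 809 ≡ 1 (mod 4), (-1/809) = +1. Now have (445/809).
445 ≡ 1 (mod 4), so quadratic reciprocity gives (445/809) = (809/445). Reduce: 809 ≡ 364 (mod 445). Now have (364/445).
Factor out 2: 364 = 2^2·91. Since 445 ≡ 5 (mod 8), (2/445) = -1, and (2/445)^2 = +1. Now have (91/445).
445 ≡ 1 (mod 4), so quadratic reciprocity gives (91/445) = (445/91). Reduce: 445 ≡ 81 (mod 91). Now have (81/91).
81 ≡ 1 (mod 4), so quadratic reciprocity gives (81/91) = (91/81). Reduce: 91 ≡ 10 (mod 81). Now have (10/81).
Factor out 2: 10 = 2·5. Since 81 ≡ 1 (mod 8), (2/81) = +1. Now have (5/81).
5 ≡ 1 (mod 4), so quadratic reciprocity gives (5/81) = (81/5). Reduce: 81 ≡ 1 (mod 5). Now have (1/5).
(1/5) = 1. Collecting the sign factors: 1.

1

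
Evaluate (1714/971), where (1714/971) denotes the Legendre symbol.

-1

Reduce the numerator: 1714 ≡ 743 (mod 971), so (1714/971) = (743/971).
Both 743 ≡ 3 and 971 ≡ 3 (mod 4), so reciprocity gives (743/971) = -(971/743). Reduce: 971 ≡ 228 (mod 743). Now have -(228/743).
Factor out 2: 228 = 2^2·57. Since 743 ≡ 7 (mod 8), (2/743) = +1, and (2/743)^2 = +1. Now have -(57/743).
57 ≡ 1 (mod 4), so quadratic reciprocity gives (57/743) = (743/57). Reduce: 743 ≡ 2 (mod 57). Now have -(2/57).
Factor out 2: 2 = 2. Since 57 ≡ 1 (mod 8), (2/57) = +1. Now have -(1/57).
(1/57) = 1. Collecting the sign factors: -1.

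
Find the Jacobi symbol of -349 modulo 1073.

Reduce the numerator: -349 ≡ 724 (mod 1073), so (-349 / 1073) = (724 / 1073).
Factor out 2: 724 = 2^2·181. Since 1073 ≡ 1 (mod 8), (2 / 1073) = +1, and (2 / 1073)^2 = +1. Now have (181 / 1073).
181 ≡ 1 (mod 4), so quadratic reciprocity gives (181 / 1073) = (1073 / 181). Reduce: 1073 ≡ 168 (mod 181). Now have (168 / 181).
Factor out 2: 168 = 2^3·21. Since 181 ≡ 5 (mod 8), (2 / 181) = -1, and (2 / 181)^3 = -1. Now have -(21 / 181).
21 ≡ 1 (mod 4), so quadratic reciprocity gives (21 / 181) = (181 / 21). Reduce: 181 ≡ 13 (mod 21). Now have -(13 / 21).
13 ≡ 1 (mod 4), so quadratic reciprocity gives (13 / 21) = (21 / 13). Reduce: 21 ≡ 8 (mod 13). Now have -(8 / 13).
Factor out 2: 8 = 2^3. Since 13 ≡ 5 (mod 8), (2 / 13) = -1, and (2 / 13)^3 = -1. Now have (1 / 13).
(1 / 13) = 1. Collecting the sign factors: 1.

1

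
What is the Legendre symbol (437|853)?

437 ≡ 1 (mod 4), so quadratic reciprocity gives (437|853) = (853|437). Reduce: 853 ≡ 416 (mod 437). Now have (416|437).
Factor out 2: 416 = 2^5·13. Since 437 ≡ 5 (mod 8), (2|437) = -1, and (2|437)^5 = -1. Now have -(13|437).
13 ≡ 1 (mod 4), so quadratic reciprocity gives (13|437) = (437|13). Reduce: 437 ≡ 8 (mod 13). Now have -(8|13).
Factor out 2: 8 = 2^3. Since 13 ≡ 5 (mod 8), (2|13) = -1, and (2|13)^3 = -1. Now have (1|13).
(1|13) = 1. Collecting the sign factors: 1.

1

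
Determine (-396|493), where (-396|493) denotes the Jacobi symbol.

Reduce the numerator: -396 ≡ 97 (mod 493), so (-396|493) = (97|493).
97 ≡ 1 (mod 4), so quadratic reciprocity gives (97|493) = (493|97). Reduce: 493 ≡ 8 (mod 97). Now have (8|97).
Factor out 2: 8 = 2^3. Since 97 ≡ 1 (mod 8), (2|97) = +1, and (2|97)^3 = +1. Now have (1|97).
(1|97) = 1. Collecting the sign factors: 1.

1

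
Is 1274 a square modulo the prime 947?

(1274/947)
  = (327/947)    [1274 ≡ 327 mod 947]
  = -(947/327)    [QR: both ≡ 3 mod 4, sign flips]
  = -(293/327)    [947 ≡ 293 mod 327]
  = -(327/293)    [QR: 293 ≡ 1 mod 4, sign kept]
  = -(34/293)    [327 ≡ 34 mod 293]
  = (17/293)    [293 ≡ 5 mod 8 ⇒ (2/293) = -1]
  = (293/17)    [QR: 17 ≡ 1 mod 4, sign kept]
  = (4/17)    [293 ≡ 4 mod 17]
  = (1/17)    [17 ≡ 1 mod 8 ⇒ (2/17)^2 = +1]
  = 1    [(1/17) = 1]
The Legendre symbol is 1, so x^2 ≡ 1274 (mod 947) has solution.

yes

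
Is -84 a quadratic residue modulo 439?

yes

Reduce the numerator: -84 ≡ 355 (mod 439), so (-84|439) = (355|439).
Both 355 ≡ 3 and 439 ≡ 3 (mod 4), so reciprocity gives (355|439) = -(439|355). Reduce: 439 ≡ 84 (mod 355). Now have -(84|355).
Factor out 2: 84 = 2^2·21. Since 355 ≡ 3 (mod 8), (2|355) = -1, and (2|355)^2 = +1. Now have -(21|355).
21 ≡ 1 (mod 4), so quadratic reciprocity gives (21|355) = (355|21). Reduce: 355 ≡ 19 (mod 21). Now have -(19|21).
21 ≡ 1 (mod 4), so quadratic reciprocity gives (19|21) = (21|19). Reduce: 21 ≡ 2 (mod 19). Now have -(2|19).
Factor out 2: 2 = 2. Since 19 ≡ 3 (mod 8), (2|19) = -1. Now have (1|19).
(1|19) = 1. Collecting the sign factors: 1.
The Legendre symbol is 1, so x^2 ≡ -84 (mod 439) has solution.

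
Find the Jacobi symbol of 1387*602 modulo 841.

By multiplicativity, (1387·602 / 841) = (1387 / 841)·(602 / 841).
First factor (1387 / 841):
Reduce the numerator: 1387 ≡ 546 (mod 841), so (1387 / 841) = (546 / 841).
Factor out 2: 546 = 2·273. Since 841 ≡ 1 (mod 8), (2 / 841) = +1. Now have (273 / 841).
273 ≡ 1 (mod 4), so quadratic reciprocity gives (273 / 841) = (841 / 273). Reduce: 841 ≡ 22 (mod 273). Now have (22 / 273).
Factor out 2: 22 = 2·11. Since 273 ≡ 1 (mod 8), (2 / 273) = +1. Now have (11 / 273).
273 ≡ 1 (mod 4), so quadratic reciprocity gives (11 / 273) = (273 / 11). Reduce: 273 ≡ 9 (mod 11). Now have (9 / 11).
9 ≡ 1 (mod 4), so quadratic reciprocity gives (9 / 11) = (11 / 9). Reduce: 11 ≡ 2 (mod 9). Now have (2 / 9).
Factor out 2: 2 = 2. Since 9 ≡ 1 (mod 8), (2 / 9) = +1. Now have (1 / 9).
(1 / 9) = 1. Collecting the sign factors: 1.
Second factor (602 / 841):
Factor out 2: 602 = 2·301. Since 841 ≡ 1 (mod 8), (2 / 841) = +1. Now have (301 / 841).
301 ≡ 1 (mod 4), so quadratic reciprocity gives (301 / 841) = (841 / 301). Reduce: 841 ≡ 239 (mod 301). Now have (239 / 301).
301 ≡ 1 (mod 4), so quadratic reciprocity gives (239 / 301) = (301 / 239). Reduce: 301 ≡ 62 (mod 239). Now have (62 / 239).
Factor out 2: 62 = 2·31. Since 239 ≡ 7 (mod 8), (2 / 239) = +1. Now have (31 / 239).
Both 31 ≡ 3 and 239 ≡ 3 (mod 4), so reciprocity gives (31 / 239) = -(239 / 31). Reduce: 239 ≡ 22 (mod 31). Now have -(22 / 31).
Factor out 2: 22 = 2·11. Since 31 ≡ 7 (mod 8), (2 / 31) = +1. Now have -(11 / 31).
Both 11 ≡ 3 and 31 ≡ 3 (mod 4), so reciprocity gives (11 / 31) = -(31 / 11). Reduce: 31 ≡ 9 (mod 11). Now have (9 / 11).
9 ≡ 1 (mod 4), so quadratic reciprocity gives (9 / 11) = (11 / 9). Reduce: 11 ≡ 2 (mod 9). Now have (2 / 9).
Factor out 2: 2 = 2. Since 9 ≡ 1 (mod 8), (2 / 9) = +1. Now have (1 / 9).
(1 / 9) = 1. Collecting the sign factors: 1.
Product: (1)·(1) = 1.

1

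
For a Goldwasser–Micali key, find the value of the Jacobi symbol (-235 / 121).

1

Reduce the numerator: -235 ≡ 7 (mod 121), so (-235 / 121) = (7 / 121).
121 ≡ 1 (mod 4), so quadratic reciprocity gives (7 / 121) = (121 / 7). Reduce: 121 ≡ 2 (mod 7). Now have (2 / 7).
Factor out 2: 2 = 2. Since 7 ≡ 7 (mod 8), (2 / 7) = +1. Now have (1 / 7).
(1 / 7) = 1. Collecting the sign factors: 1.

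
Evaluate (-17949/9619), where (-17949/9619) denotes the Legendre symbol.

-1

Pull out -1: (-17949/9619) = (-1/9619)·(17949/9619). Since 9619 ≡ 3 (mod 4), (-1/9619) = -1. Now have -(17949/9619).
Reduce the numerator: 17949 ≡ 8330 (mod 9619), so (17949/9619) = (8330/9619).
Factor out 2: 8330 = 2·4165. Since 9619 ≡ 3 (mod 8), (2/9619) = -1. Now have (4165/9619).
4165 ≡ 1 (mod 4), so quadratic reciprocity gives (4165/9619) = (9619/4165). Reduce: 9619 ≡ 1289 (mod 4165). Now have (1289/4165).
1289 ≡ 1 (mod 4), so quadratic reciprocity gives (1289/4165) = (4165/1289). Reduce: 4165 ≡ 298 (mod 1289). Now have (298/1289).
Factor out 2: 298 = 2·149. Since 1289 ≡ 1 (mod 8), (2/1289) = +1. Now have (149/1289).
149 ≡ 1 (mod 4), so quadratic reciprocity gives (149/1289) = (1289/149). Reduce: 1289 ≡ 97 (mod 149). Now have (97/149).
97 ≡ 1 (mod 4), so quadratic reciprocity gives (97/149) = (149/97). Reduce: 149 ≡ 52 (mod 97). Now have (52/97).
Factor out 2: 52 = 2^2·13. Since 97 ≡ 1 (mod 8), (2/97) = +1, and (2/97)^2 = +1. Now have (13/97).
13 ≡ 1 (mod 4), so quadratic reciprocity gives (13/97) = (97/13). Reduce: 97 ≡ 6 (mod 13). Now have (6/13).
Factor out 2: 6 = 2·3. Since 13 ≡ 5 (mod 8), (2/13) = -1. Now have -(3/13).
13 ≡ 1 (mod 4), so quadratic reciprocity gives (3/13) = (13/3). Reduce: 13 ≡ 1 (mod 3). Now have -(1/3).
(1/3) = 1. Collecting the sign factors: -1.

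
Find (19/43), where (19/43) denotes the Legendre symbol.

-1

(19/43)
  = -(43/19)    [QR: both ≡ 3 mod 4, sign flips]
  = -(5/19)    [43 ≡ 5 mod 19]
  = -(19/5)    [QR: 5 ≡ 1 mod 4, sign kept]
  = -(4/5)    [19 ≡ 4 mod 5]
  = -(1/5)    [5 ≡ 5 mod 8 ⇒ (2/5)^2 = +1]
  = -1    [(1/5) = 1]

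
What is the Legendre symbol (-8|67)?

1

(-8|67)
  = -(8|67)    [67 ≡ 3 mod 4 ⇒ (-1|67) = -1]
  = (1|67)    [67 ≡ 3 mod 8 ⇒ (2|67)^3 = -1]
  = 1    [(1|67) = 1]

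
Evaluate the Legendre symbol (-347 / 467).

(-347 / 467)
  = (120 / 467)    [-347 ≡ 120 mod 467]
  = -(15 / 467)    [467 ≡ 3 mod 8 ⇒ (2 / 467)^3 = -1]
  = (467 / 15)    [QR: both ≡ 3 mod 4, sign flips]
  = (2 / 15)    [467 ≡ 2 mod 15]
  = (1 / 15)    [15 ≡ 7 mod 8 ⇒ (2 / 15) = +1]
  = 1    [(1 / 15) = 1]

1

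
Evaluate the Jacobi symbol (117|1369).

(117|1369)
  = (1369|117)    [QR: 117 ≡ 1 mod 4, sign kept]
  = (82|117)    [1369 ≡ 82 mod 117]
  = -(41|117)    [117 ≡ 5 mod 8 ⇒ (2|117) = -1]
  = -(117|41)    [QR: 41 ≡ 1 mod 4, sign kept]
  = -(35|41)    [117 ≡ 35 mod 41]
  = -(41|35)    [QR: 41 ≡ 1 mod 4, sign kept]
  = -(6|35)    [41 ≡ 6 mod 35]
  = (3|35)    [35 ≡ 3 mod 8 ⇒ (2|35) = -1]
  = -(35|3)    [QR: both ≡ 3 mod 4, sign flips]
  = -(2|3)    [35 ≡ 2 mod 3]
  = (1|3)    [3 ≡ 3 mod 8 ⇒ (2|3) = -1]
  = 1    [(1|3) = 1]

1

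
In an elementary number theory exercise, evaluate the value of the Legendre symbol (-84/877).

1

(-84/877)
  = (84/877)    [877 ≡ 1 mod 4 ⇒ (-1/877) = +1]
  = (21/877)    [877 ≡ 5 mod 8 ⇒ (2/877)^2 = +1]
  = (877/21)    [QR: 21 ≡ 1 mod 4, sign kept]
  = (16/21)    [877 ≡ 16 mod 21]
  = (1/21)    [21 ≡ 5 mod 8 ⇒ (2/21)^4 = +1]
  = 1    [(1/21) = 1]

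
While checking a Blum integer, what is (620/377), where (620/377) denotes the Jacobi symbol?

Reduce the numerator: 620 ≡ 243 (mod 377), so (620/377) = (243/377).
377 ≡ 1 (mod 4), so quadratic reciprocity gives (243/377) = (377/243). Reduce: 377 ≡ 134 (mod 243). Now have (134/243).
Factor out 2: 134 = 2·67. Since 243 ≡ 3 (mod 8), (2/243) = -1. Now have -(67/243).
Both 67 ≡ 3 and 243 ≡ 3 (mod 4), so reciprocity gives (67/243) = -(243/67). Reduce: 243 ≡ 42 (mod 67). Now have (42/67).
Factor out 2: 42 = 2·21. Since 67 ≡ 3 (mod 8), (2/67) = -1. Now have -(21/67).
21 ≡ 1 (mod 4), so quadratic reciprocity gives (21/67) = (67/21). Reduce: 67 ≡ 4 (mod 21). Now have -(4/21).
Factor out 2: 4 = 2^2. Since 21 ≡ 5 (mod 8), (2/21) = -1, and (2/21)^2 = +1. Now have -(1/21).
(1/21) = 1. Collecting the sign factors: -1.

-1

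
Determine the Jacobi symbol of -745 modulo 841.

Reduce the numerator: -745 ≡ 96 (mod 841), so (-745/841) = (96/841).
Factor out 2: 96 = 2^5·3. Since 841 ≡ 1 (mod 8), (2/841) = +1, and (2/841)^5 = +1. Now have (3/841).
841 ≡ 1 (mod 4), so quadratic reciprocity gives (3/841) = (841/3). Reduce: 841 ≡ 1 (mod 3). Now have (1/3).
(1/3) = 1. Collecting the sign factors: 1.

1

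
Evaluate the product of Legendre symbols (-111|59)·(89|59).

-1

By multiplicativity, (-111·89|59) = (-111|59)·(89|59).
First factor (-111|59):
(-111|59)
  = -(111|59)    [59 ≡ 3 mod 4 ⇒ (-1|59) = -1]
  = -(52|59)    [111 ≡ 52 mod 59]
  = -(13|59)    [59 ≡ 3 mod 8 ⇒ (2|59)^2 = +1]
  = -(59|13)    [QR: 13 ≡ 1 mod 4, sign kept]
  = -(7|13)    [59 ≡ 7 mod 13]
  = -(13|7)    [QR: 13 ≡ 1 mod 4, sign kept]
  = -(6|7)    [13 ≡ 6 mod 7]
  = -(3|7)    [7 ≡ 7 mod 8 ⇒ (2|7) = +1]
  = (7|3)    [QR: both ≡ 3 mod 4, sign flips]
  = (1|3)    [7 ≡ 1 mod 3]
  = 1    [(1|3) = 1]
Second factor (89|59):
(89|59)
  = (30|59)    [89 ≡ 30 mod 59]
  = -(15|59)    [59 ≡ 3 mod 8 ⇒ (2|59) = -1]
  = (59|15)    [QR: both ≡ 3 mod 4, sign flips]
  = (14|15)    [59 ≡ 14 mod 15]
  = (7|15)    [15 ≡ 7 mod 8 ⇒ (2|15) = +1]
  = -(15|7)    [QR: both ≡ 3 mod 4, sign flips]
  = -(1|7)    [15 ≡ 1 mod 7]
  = -1    [(1|7) = 1]
Product: (1)·(-1) = -1.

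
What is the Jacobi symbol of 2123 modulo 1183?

(2123 / 1183)
  = (940 / 1183)    [2123 ≡ 940 mod 1183]
  = (235 / 1183)    [1183 ≡ 7 mod 8 ⇒ (2 / 1183)^2 = +1]
  = -(1183 / 235)    [QR: both ≡ 3 mod 4, sign flips]
  = -(8 / 235)    [1183 ≡ 8 mod 235]
  = (1 / 235)    [235 ≡ 3 mod 8 ⇒ (2 / 235)^3 = -1]
  = 1    [(1 / 235) = 1]

1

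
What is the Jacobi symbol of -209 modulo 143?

Reduce the numerator: -209 ≡ 77 (mod 143), so (-209|143) = (77|143).
77 ≡ 1 (mod 4), so quadratic reciprocity gives (77|143) = (143|77). Reduce: 143 ≡ 66 (mod 77). Now have (66|77).
Factor out 2: 66 = 2·33. Since 77 ≡ 5 (mod 8), (2|77) = -1. Now have -(33|77).
33 ≡ 1 (mod 4), so quadratic reciprocity gives (33|77) = (77|33). Reduce: 77 ≡ 11 (mod 33). Now have -(11|33).
33 ≡ 1 (mod 4), so quadratic reciprocity gives (11|33) = (33|11). Reduce: 33 ≡ 0 (mod 11). Now have -(0|11).
The numerator is now 0 with denominator 11 > 1: the symbol is 0.

0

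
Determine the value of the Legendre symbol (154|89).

(154|89)
  = (65|89)    [154 ≡ 65 mod 89]
  = (89|65)    [QR: 65 ≡ 1 mod 4, sign kept]
  = (24|65)    [89 ≡ 24 mod 65]
  = (3|65)    [65 ≡ 1 mod 8 ⇒ (2|65)^3 = +1]
  = (65|3)    [QR: 65 ≡ 1 mod 4, sign kept]
  = (2|3)    [65 ≡ 2 mod 3]
  = -(1|3)    [3 ≡ 3 mod 8 ⇒ (2|3) = -1]
  = -1    [(1|3) = 1]

-1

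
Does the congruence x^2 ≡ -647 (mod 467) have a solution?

(-647|467)
  = (287|467)    [-647 ≡ 287 mod 467]
  = -(467|287)    [QR: both ≡ 3 mod 4, sign flips]
  = -(180|287)    [467 ≡ 180 mod 287]
  = -(45|287)    [287 ≡ 7 mod 8 ⇒ (2|287)^2 = +1]
  = -(287|45)    [QR: 45 ≡ 1 mod 4, sign kept]
  = -(17|45)    [287 ≡ 17 mod 45]
  = -(45|17)    [QR: 17 ≡ 1 mod 4, sign kept]
  = -(11|17)    [45 ≡ 11 mod 17]
  = -(17|11)    [QR: 17 ≡ 1 mod 4, sign kept]
  = -(6|11)    [17 ≡ 6 mod 11]
  = (3|11)    [11 ≡ 3 mod 8 ⇒ (2|11) = -1]
  = -(11|3)    [QR: both ≡ 3 mod 4, sign flips]
  = -(2|3)    [11 ≡ 2 mod 3]
  = (1|3)    [3 ≡ 3 mod 8 ⇒ (2|3) = -1]
  = 1    [(1|3) = 1]
(-647|467) = 1, and 467 is prime, so -647 is a quadratic residue mod 467.

yes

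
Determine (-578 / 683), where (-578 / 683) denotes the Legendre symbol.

1

Reduce the numerator: -578 ≡ 105 (mod 683), so (-578 / 683) = (105 / 683).
105 ≡ 1 (mod 4), so quadratic reciprocity gives (105 / 683) = (683 / 105). Reduce: 683 ≡ 53 (mod 105). Now have (53 / 105).
53 ≡ 1 (mod 4), so quadratic reciprocity gives (53 / 105) = (105 / 53). Reduce: 105 ≡ 52 (mod 53). Now have (52 / 53).
Factor out 2: 52 = 2^2·13. Since 53 ≡ 5 (mod 8), (2 / 53) = -1, and (2 / 53)^2 = +1. Now have (13 / 53).
13 ≡ 1 (mod 4), so quadratic reciprocity gives (13 / 53) = (53 / 13). Reduce: 53 ≡ 1 (mod 13). Now have (1 / 13).
(1 / 13) = 1. Collecting the sign factors: 1.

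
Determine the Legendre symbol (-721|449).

-1

Reduce the numerator: -721 ≡ 177 (mod 449), so (-721|449) = (177|449).
177 ≡ 1 (mod 4), so quadratic reciprocity gives (177|449) = (449|177). Reduce: 449 ≡ 95 (mod 177). Now have (95|177).
177 ≡ 1 (mod 4), so quadratic reciprocity gives (95|177) = (177|95). Reduce: 177 ≡ 82 (mod 95). Now have (82|95).
Factor out 2: 82 = 2·41. Since 95 ≡ 7 (mod 8), (2|95) = +1. Now have (41|95).
41 ≡ 1 (mod 4), so quadratic reciprocity gives (41|95) = (95|41). Reduce: 95 ≡ 13 (mod 41). Now have (13|41).
13 ≡ 1 (mod 4), so quadratic reciprocity gives (13|41) = (41|13). Reduce: 41 ≡ 2 (mod 13). Now have (2|13).
Factor out 2: 2 = 2. Since 13 ≡ 5 (mod 8), (2|13) = -1. Now have -(1|13).
(1|13) = 1. Collecting the sign factors: -1.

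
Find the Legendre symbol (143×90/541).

By multiplicativity, (143·90/541) = (143/541)·(90/541).
First factor (143/541):
541 ≡ 1 (mod 4), so quadratic reciprocity gives (143/541) = (541/143). Reduce: 541 ≡ 112 (mod 143). Now have (112/143).
Factor out 2: 112 = 2^4·7. Since 143 ≡ 7 (mod 8), (2/143) = +1, and (2/143)^4 = +1. Now have (7/143).
Both 7 ≡ 3 and 143 ≡ 3 (mod 4), so reciprocity gives (7/143) = -(143/7). Reduce: 143 ≡ 3 (mod 7). Now have -(3/7).
Both 3 ≡ 3 and 7 ≡ 3 (mod 4), so reciprocity gives (3/7) = -(7/3). Reduce: 7 ≡ 1 (mod 3). Now have (1/3).
(1/3) = 1. Collecting the sign factors: 1.
Second factor (90/541):
Factor out 2: 90 = 2·45. Since 541 ≡ 5 (mod 8), (2/541) = -1. Now have -(45/541).
45 ≡ 1 (mod 4), so quadratic reciprocity gives (45/541) = (541/45). Reduce: 541 ≡ 1 (mod 45). Now have -(1/45).
(1/45) = 1. Collecting the sign factors: -1.
Product: (1)·(-1) = -1.

-1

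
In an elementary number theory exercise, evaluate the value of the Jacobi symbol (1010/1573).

(1010/1573)
  = -(505/1573)    [1573 ≡ 5 mod 8 ⇒ (2/1573) = -1]
  = -(1573/505)    [QR: 505 ≡ 1 mod 4, sign kept]
  = -(58/505)    [1573 ≡ 58 mod 505]
  = -(29/505)    [505 ≡ 1 mod 8 ⇒ (2/505) = +1]
  = -(505/29)    [QR: 29 ≡ 1 mod 4, sign kept]
  = -(12/29)    [505 ≡ 12 mod 29]
  = -(3/29)    [29 ≡ 5 mod 8 ⇒ (2/29)^2 = +1]
  = -(29/3)    [QR: 29 ≡ 1 mod 4, sign kept]
  = -(2/3)    [29 ≡ 2 mod 3]
  = (1/3)    [3 ≡ 3 mod 8 ⇒ (2/3) = -1]
  = 1    [(1/3) = 1]

1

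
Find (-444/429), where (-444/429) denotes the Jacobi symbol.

0

Reduce the numerator: -444 ≡ 414 (mod 429), so (-444/429) = (414/429).
Factor out 2: 414 = 2·207. Since 429 ≡ 5 (mod 8), (2/429) = -1. Now have -(207/429).
429 ≡ 1 (mod 4), so quadratic reciprocity gives (207/429) = (429/207). Reduce: 429 ≡ 15 (mod 207). Now have -(15/207).
Both 15 ≡ 3 and 207 ≡ 3 (mod 4), so reciprocity gives (15/207) = -(207/15). Reduce: 207 ≡ 12 (mod 15). Now have (12/15).
Factor out 2: 12 = 2^2·3. Since 15 ≡ 7 (mod 8), (2/15) = +1, and (2/15)^2 = +1. Now have (3/15).
Both 3 ≡ 3 and 15 ≡ 3 (mod 4), so reciprocity gives (3/15) = -(15/3). Reduce: 15 ≡ 0 (mod 3). Now have -(0/3).
The numerator is now 0 with denominator 3 > 1: the symbol is 0.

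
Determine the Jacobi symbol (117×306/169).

By multiplicativity, (117·306/169) = (117/169)·(306/169).
First factor (117/169):
(117/169)
  = (169/117)    [QR: 117 ≡ 1 mod 4, sign kept]
  = (52/117)    [169 ≡ 52 mod 117]
  = (13/117)    [117 ≡ 5 mod 8 ⇒ (2/117)^2 = +1]
  = (117/13)    [QR: 13 ≡ 1 mod 4, sign kept]
  = (0/13)    [117 ≡ 0 mod 13]
  = 0    [numerator 0, gcd > 1]
Second factor (306/169):
(306/169)
  = (137/169)    [306 ≡ 137 mod 169]
  = (169/137)    [QR: 137 ≡ 1 mod 4, sign kept]
  = (32/137)    [169 ≡ 32 mod 137]
  = (1/137)    [137 ≡ 1 mod 8 ⇒ (2/137)^5 = +1]
  = 1    [(1/137) = 1]
Product: (0)·(1) = 0.

0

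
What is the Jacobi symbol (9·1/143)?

By multiplicativity, (9·1/143) = (9/143)·(1/143).
First factor (9/143):
9 ≡ 1 (mod 4), so quadratic reciprocity gives (9/143) = (143/9). Reduce: 143 ≡ 8 (mod 9). Now have (8/9).
Factor out 2: 8 = 2^3. Since 9 ≡ 1 (mod 8), (2/9) = +1, and (2/9)^3 = +1. Now have (1/9).
(1/9) = 1. Collecting the sign factors: 1.
Second factor (1/143):
(1/143) = 1. Collecting the sign factors: 1.
Product: (1)·(1) = 1.

1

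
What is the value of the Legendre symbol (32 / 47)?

(32 / 47)
  = (1 / 47)    [47 ≡ 7 mod 8 ⇒ (2 / 47)^5 = +1]
  = 1    [(1 / 47) = 1]

1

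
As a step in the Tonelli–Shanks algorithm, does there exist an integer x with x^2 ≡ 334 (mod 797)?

(334/797)
  = -(167/797)    [797 ≡ 5 mod 8 ⇒ (2/797) = -1]
  = -(797/167)    [QR: 797 ≡ 1 mod 4, sign kept]
  = -(129/167)    [797 ≡ 129 mod 167]
  = -(167/129)    [QR: 129 ≡ 1 mod 4, sign kept]
  = -(38/129)    [167 ≡ 38 mod 129]
  = -(19/129)    [129 ≡ 1 mod 8 ⇒ (2/129) = +1]
  = -(129/19)    [QR: 129 ≡ 1 mod 4, sign kept]
  = -(15/19)    [129 ≡ 15 mod 19]
  = (19/15)    [QR: both ≡ 3 mod 4, sign flips]
  = (4/15)    [19 ≡ 4 mod 15]
  = (1/15)    [15 ≡ 7 mod 8 ⇒ (2/15)^2 = +1]
  = 1    [(1/15) = 1]
The Legendre symbol is 1, so x^2 ≡ 334 (mod 797) has solution.

yes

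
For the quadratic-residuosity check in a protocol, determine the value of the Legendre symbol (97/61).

1

Reduce the numerator: 97 ≡ 36 (mod 61), so (97/61) = (36/61).
Factor out 2: 36 = 2^2·9. Since 61 ≡ 5 (mod 8), (2/61) = -1, and (2/61)^2 = +1. Now have (9/61).
9 ≡ 1 (mod 4), so quadratic reciprocity gives (9/61) = (61/9). Reduce: 61 ≡ 7 (mod 9). Now have (7/9).
9 ≡ 1 (mod 4), so quadratic reciprocity gives (7/9) = (9/7). Reduce: 9 ≡ 2 (mod 7). Now have (2/7).
Factor out 2: 2 = 2. Since 7 ≡ 7 (mod 8), (2/7) = +1. Now have (1/7).
(1/7) = 1. Collecting the sign factors: 1.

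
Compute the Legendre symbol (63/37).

1

(63/37)
  = (26/37)    [63 ≡ 26 mod 37]
  = -(13/37)    [37 ≡ 5 mod 8 ⇒ (2/37) = -1]
  = -(37/13)    [QR: 13 ≡ 1 mod 4, sign kept]
  = -(11/13)    [37 ≡ 11 mod 13]
  = -(13/11)    [QR: 13 ≡ 1 mod 4, sign kept]
  = -(2/11)    [13 ≡ 2 mod 11]
  = (1/11)    [11 ≡ 3 mod 8 ⇒ (2/11) = -1]
  = 1    [(1/11) = 1]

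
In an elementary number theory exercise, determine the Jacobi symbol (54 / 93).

(54 / 93)
  = -(27 / 93)    [93 ≡ 5 mod 8 ⇒ (2 / 93) = -1]
  = -(93 / 27)    [QR: 93 ≡ 1 mod 4, sign kept]
  = -(12 / 27)    [93 ≡ 12 mod 27]
  = -(3 / 27)    [27 ≡ 3 mod 8 ⇒ (2 / 27)^2 = +1]
  = (27 / 3)    [QR: both ≡ 3 mod 4, sign flips]
  = (0 / 3)    [27 ≡ 0 mod 3]
  = 0    [numerator 0, gcd > 1]

0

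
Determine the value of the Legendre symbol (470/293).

(470/293)
  = (177/293)    [470 ≡ 177 mod 293]
  = (293/177)    [QR: 177 ≡ 1 mod 4, sign kept]
  = (116/177)    [293 ≡ 116 mod 177]
  = (29/177)    [177 ≡ 1 mod 8 ⇒ (2/177)^2 = +1]
  = (177/29)    [QR: 29 ≡ 1 mod 4, sign kept]
  = (3/29)    [177 ≡ 3 mod 29]
  = (29/3)    [QR: 29 ≡ 1 mod 4, sign kept]
  = (2/3)    [29 ≡ 2 mod 3]
  = -(1/3)    [3 ≡ 3 mod 8 ⇒ (2/3) = -1]
  = -1    [(1/3) = 1]

-1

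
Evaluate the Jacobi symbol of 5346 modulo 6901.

-1

Factor out 2: 5346 = 2·2673. Since 6901 ≡ 5 (mod 8), (2/6901) = -1. Now have -(2673/6901).
2673 ≡ 1 (mod 4), so quadratic reciprocity gives (2673/6901) = (6901/2673). Reduce: 6901 ≡ 1555 (mod 2673). Now have -(1555/2673).
2673 ≡ 1 (mod 4), so quadratic reciprocity gives (1555/2673) = (2673/1555). Reduce: 2673 ≡ 1118 (mod 1555). Now have -(1118/1555).
Factor out 2: 1118 = 2·559. Since 1555 ≡ 3 (mod 8), (2/1555) = -1. Now have (559/1555).
Both 559 ≡ 3 and 1555 ≡ 3 (mod 4), so reciprocity gives (559/1555) = -(1555/559). Reduce: 1555 ≡ 437 (mod 559). Now have -(437/559).
437 ≡ 1 (mod 4), so quadratic reciprocity gives (437/559) = (559/437). Reduce: 559 ≡ 122 (mod 437). Now have -(122/437).
Factor out 2: 122 = 2·61. Since 437 ≡ 5 (mod 8), (2/437) = -1. Now have (61/437).
61 ≡ 1 (mod 4), so quadratic reciprocity gives (61/437) = (437/61). Reduce: 437 ≡ 10 (mod 61). Now have (10/61).
Factor out 2: 10 = 2·5. Since 61 ≡ 5 (mod 8), (2/61) = -1. Now have -(5/61).
5 ≡ 1 (mod 4), so quadratic reciprocity gives (5/61) = (61/5). Reduce: 61 ≡ 1 (mod 5). Now have -(1/5).
(1/5) = 1. Collecting the sign factors: -1.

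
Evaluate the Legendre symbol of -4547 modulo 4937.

Reduce the numerator: -4547 ≡ 390 (mod 4937), so (-4547 / 4937) = (390 / 4937).
Factor out 2: 390 = 2·195. Since 4937 ≡ 1 (mod 8), (2 / 4937) = +1. Now have (195 / 4937).
4937 ≡ 1 (mod 4), so quadratic reciprocity gives (195 / 4937) = (4937 / 195). Reduce: 4937 ≡ 62 (mod 195). Now have (62 / 195).
Factor out 2: 62 = 2·31. Since 195 ≡ 3 (mod 8), (2 / 195) = -1. Now have -(31 / 195).
Both 31 ≡ 3 and 195 ≡ 3 (mod 4), so reciprocity gives (31 / 195) = -(195 / 31). Reduce: 195 ≡ 9 (mod 31). Now have (9 / 31).
9 ≡ 1 (mod 4), so quadratic reciprocity gives (9 / 31) = (31 / 9). Reduce: 31 ≡ 4 (mod 9). Now have (4 / 9).
Factor out 2: 4 = 2^2. Since 9 ≡ 1 (mod 8), (2 / 9) = +1, and (2 / 9)^2 = +1. Now have (1 / 9).
(1 / 9) = 1. Collecting the sign factors: 1.

1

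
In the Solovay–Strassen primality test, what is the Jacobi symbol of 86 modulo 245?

(86 / 245)
  = -(43 / 245)    [245 ≡ 5 mod 8 ⇒ (2 / 245) = -1]
  = -(245 / 43)    [QR: 245 ≡ 1 mod 4, sign kept]
  = -(30 / 43)    [245 ≡ 30 mod 43]
  = (15 / 43)    [43 ≡ 3 mod 8 ⇒ (2 / 43) = -1]
  = -(43 / 15)    [QR: both ≡ 3 mod 4, sign flips]
  = -(13 / 15)    [43 ≡ 13 mod 15]
  = -(15 / 13)    [QR: 13 ≡ 1 mod 4, sign kept]
  = -(2 / 13)    [15 ≡ 2 mod 13]
  = (1 / 13)    [13 ≡ 5 mod 8 ⇒ (2 / 13) = -1]
  = 1    [(1 / 13) = 1]

1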